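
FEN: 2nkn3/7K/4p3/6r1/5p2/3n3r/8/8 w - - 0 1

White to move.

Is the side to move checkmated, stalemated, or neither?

White to move; white king on h7.
In check: yes, from the black rook on h3.
King squares — g6: attacked by Rg5; h6: attacked by Rh3; g7: attacked by Rg5; g8: attacked by Rg5; h8: attacked by Rh3.
Legal moves for White: none.
In check with no legal moves → checkmate.

checkmate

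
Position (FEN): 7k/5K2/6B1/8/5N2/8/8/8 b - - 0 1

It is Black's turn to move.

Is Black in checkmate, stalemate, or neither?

Black to move; black king on h8.
In check: no.
King squares — g7: attacked by Kf7; h7: attacked by Bg6; g8: attacked by Kf7.
Legal moves for Black: none.
Not in check and no legal moves → stalemate.

stalemate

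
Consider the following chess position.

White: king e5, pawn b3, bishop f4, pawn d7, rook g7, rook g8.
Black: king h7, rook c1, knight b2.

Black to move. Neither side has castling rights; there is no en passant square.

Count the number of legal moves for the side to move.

0

Black to move; king on h7.
In check: yes, from the white rook on g7.
Legal moves: none.
Count: 0.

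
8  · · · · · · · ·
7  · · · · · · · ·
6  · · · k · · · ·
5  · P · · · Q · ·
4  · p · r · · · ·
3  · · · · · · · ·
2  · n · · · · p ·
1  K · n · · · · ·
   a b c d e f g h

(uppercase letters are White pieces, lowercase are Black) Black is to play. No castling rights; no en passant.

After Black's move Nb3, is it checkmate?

After Nb3: white king on a1; in check: yes, from the black knight on b3.
White has 3 legal replies: Kxb2, Ka2, Kb1.
In check but a legal move exists → not checkmate.

no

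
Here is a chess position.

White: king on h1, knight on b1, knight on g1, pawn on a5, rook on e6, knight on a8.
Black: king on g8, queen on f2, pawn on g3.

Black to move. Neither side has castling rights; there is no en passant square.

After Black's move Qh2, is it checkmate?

After Qh2: white king on h1; in check: yes, from the black queen on h2.
King squares — g1: own knight; g2: attacked by Qh2; h2: attacked by Pg3.
White has no legal moves → checkmate.

yes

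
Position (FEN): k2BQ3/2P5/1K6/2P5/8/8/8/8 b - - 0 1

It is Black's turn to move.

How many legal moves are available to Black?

0

Black to move; king on a8.
In check: no.
Legal moves: none.
Count: 0.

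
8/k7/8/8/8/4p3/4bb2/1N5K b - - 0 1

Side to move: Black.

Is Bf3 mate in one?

no

After Bf3: white king on h1; in check: yes, from the black bishop on f3.
White has 1 legal reply: Kh2.
In check but a legal move exists → not checkmate.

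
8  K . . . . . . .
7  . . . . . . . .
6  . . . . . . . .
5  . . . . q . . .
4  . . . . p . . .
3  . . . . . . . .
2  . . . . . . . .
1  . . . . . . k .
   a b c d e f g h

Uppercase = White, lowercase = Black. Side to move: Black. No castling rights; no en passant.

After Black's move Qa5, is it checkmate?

no

After Qa5: white king on a8; in check: yes, from the black queen on a5.
White has 2 legal replies: Kb8, Kb7.
In check but a legal move exists → not checkmate.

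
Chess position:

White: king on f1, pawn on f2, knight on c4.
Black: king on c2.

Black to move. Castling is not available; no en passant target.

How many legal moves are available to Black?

6

Black to move; king on c2.
In check: no.
Legal moves: Kd3, Kc3, Kb3, Kd1, Kc1, Kb1.
Count: 6.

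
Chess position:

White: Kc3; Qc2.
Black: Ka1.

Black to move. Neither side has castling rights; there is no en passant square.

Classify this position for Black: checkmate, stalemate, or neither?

stalemate

Black to move; black king on a1.
In check: no.
King squares — b1: attacked by Qc2; a2: attacked by Qc2; b2: attacked by Qc2.
Legal moves for Black: none.
Not in check and no legal moves → stalemate.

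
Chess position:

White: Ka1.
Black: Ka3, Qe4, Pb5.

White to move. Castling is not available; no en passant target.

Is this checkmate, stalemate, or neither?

White to move; white king on a1.
In check: no.
King squares — b1: attacked by Qe4; a2: attacked by Ka3; b2: attacked by Ka3.
Legal moves for White: none.
Not in check and no legal moves → stalemate.

stalemate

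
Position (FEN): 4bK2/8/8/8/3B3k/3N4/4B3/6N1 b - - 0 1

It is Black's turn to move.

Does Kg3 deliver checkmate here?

After Kg3: white king on f8; in check: no.
White is not in check, so this cannot be checkmate.

no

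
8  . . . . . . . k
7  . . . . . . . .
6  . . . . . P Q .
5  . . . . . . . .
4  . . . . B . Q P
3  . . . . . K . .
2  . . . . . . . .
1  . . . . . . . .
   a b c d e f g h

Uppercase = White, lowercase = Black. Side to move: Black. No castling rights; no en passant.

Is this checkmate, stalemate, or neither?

stalemate

Black to move; black king on h8.
In check: no.
King squares — g7: attacked by Pf6; h7: attacked by Qg6; g8: attacked by Qg6.
Legal moves for Black: none.
Not in check and no legal moves → stalemate.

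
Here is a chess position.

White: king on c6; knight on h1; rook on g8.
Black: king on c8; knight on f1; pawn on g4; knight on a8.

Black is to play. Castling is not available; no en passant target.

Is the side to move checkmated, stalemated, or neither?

Black to move; black king on c8.
In check: yes, from the white rook on g8.
King squares — b7: attacked by Kc6; c7: attacked by Kc6; d7: attacked by Kc6; b8: attacked by Rg8; d8: attacked by Rg8.
Legal moves for Black: none.
In check with no legal moves → checkmate.

checkmate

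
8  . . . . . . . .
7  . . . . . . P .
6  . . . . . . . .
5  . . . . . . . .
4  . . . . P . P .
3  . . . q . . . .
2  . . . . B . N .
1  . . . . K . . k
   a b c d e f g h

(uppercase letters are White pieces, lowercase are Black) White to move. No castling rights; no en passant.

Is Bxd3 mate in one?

no

After Bxd3: black king on h1; in check: no.
Black is not in check, so this cannot be checkmate.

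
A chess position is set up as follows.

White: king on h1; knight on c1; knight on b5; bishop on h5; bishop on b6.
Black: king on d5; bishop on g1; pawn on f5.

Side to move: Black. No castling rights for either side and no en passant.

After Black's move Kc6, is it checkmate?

no

After Kc6: white king on h1; in check: no.
White is not in check, so this cannot be checkmate.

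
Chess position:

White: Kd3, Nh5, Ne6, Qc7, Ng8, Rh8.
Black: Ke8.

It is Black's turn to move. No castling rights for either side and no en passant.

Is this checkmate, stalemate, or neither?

stalemate

Black to move; black king on e8.
In check: no.
King squares — d7: attacked by Qc7; e7: attacked by Qc7; f7: attacked by Qc7; d8: attacked by Ne6; f8: attacked by Ne6.
Legal moves for Black: none.
Not in check and no legal moves → stalemate.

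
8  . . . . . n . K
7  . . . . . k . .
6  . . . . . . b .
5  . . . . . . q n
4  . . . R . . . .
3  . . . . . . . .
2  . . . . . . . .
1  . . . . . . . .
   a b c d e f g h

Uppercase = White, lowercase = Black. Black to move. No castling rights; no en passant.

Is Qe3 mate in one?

no

After Qe3: white king on h8; in check: no.
White is not in check, so this cannot be checkmate.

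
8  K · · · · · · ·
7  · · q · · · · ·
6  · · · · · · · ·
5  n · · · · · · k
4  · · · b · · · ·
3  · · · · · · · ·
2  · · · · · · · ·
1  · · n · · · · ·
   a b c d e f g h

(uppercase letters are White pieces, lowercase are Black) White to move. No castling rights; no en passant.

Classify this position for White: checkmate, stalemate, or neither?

stalemate

White to move; white king on a8.
In check: no.
King squares — a7: attacked by Bd4; b7: attacked by Na5; b8: attacked by Qc7.
Legal moves for White: none.
Not in check and no legal moves → stalemate.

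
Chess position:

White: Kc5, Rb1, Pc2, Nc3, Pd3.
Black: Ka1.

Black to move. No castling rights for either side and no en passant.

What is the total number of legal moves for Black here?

Black to move; king on a1.
In check: yes, from the white rook on b1.
Legal moves: none.
Count: 0.

0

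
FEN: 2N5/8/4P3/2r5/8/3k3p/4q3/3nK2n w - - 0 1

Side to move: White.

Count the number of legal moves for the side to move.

0

White to move; king on e1.
In check: yes, from the black queen on e2.
Legal moves: none.
Count: 0.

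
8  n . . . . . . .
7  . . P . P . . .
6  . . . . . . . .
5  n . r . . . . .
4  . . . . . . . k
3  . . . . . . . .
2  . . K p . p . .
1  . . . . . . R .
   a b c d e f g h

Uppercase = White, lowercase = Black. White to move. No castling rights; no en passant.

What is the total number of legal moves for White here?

White to move; king on c2.
In check: yes, from the black rook on c5.
Legal moves: Kd3, Kxd2, Kb2, Kd1, Kb1.
Count: 5.

5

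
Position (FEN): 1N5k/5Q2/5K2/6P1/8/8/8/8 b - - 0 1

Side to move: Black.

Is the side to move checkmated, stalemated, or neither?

stalemate

Black to move; black king on h8.
In check: no.
King squares — g7: attacked by Kf6; h7: attacked by Qf7; g8: attacked by Qf7.
Legal moves for Black: none.
Not in check and no legal moves → stalemate.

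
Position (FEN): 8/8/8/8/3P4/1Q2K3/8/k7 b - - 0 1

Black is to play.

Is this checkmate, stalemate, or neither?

Black to move; black king on a1.
In check: no.
King squares — b1: attacked by Qb3; a2: attacked by Qb3; b2: attacked by Qb3.
Legal moves for Black: none.
Not in check and no legal moves → stalemate.

stalemate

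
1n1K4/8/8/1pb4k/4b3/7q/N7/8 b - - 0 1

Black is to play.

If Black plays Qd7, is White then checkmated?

After Qd7: white king on d8; in check: yes, from the black queen on d7.
King squares — c7: attacked by Qd7; d7: attacked by Nb8; e7: attacked by Bc5; c8: attacked by Qd7; e8: attacked by Qd7.
White has no legal moves → checkmate.

yes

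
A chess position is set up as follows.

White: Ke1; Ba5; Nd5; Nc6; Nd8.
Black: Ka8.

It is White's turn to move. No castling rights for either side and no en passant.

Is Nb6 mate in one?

After Nb6: black king on a8; in check: yes, from the white knight on b6.
King squares — a7: attacked by Nc6; b7: attacked by Nd8; b8: attacked by Nc6.
Black has no legal moves → checkmate.

yes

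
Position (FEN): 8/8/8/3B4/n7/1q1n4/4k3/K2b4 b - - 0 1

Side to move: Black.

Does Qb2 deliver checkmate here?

After Qb2: white king on a1; in check: yes, from the black queen on b2.
King squares — b1: attacked by Qb2; a2: attacked by Qb2; b2: attacked by Nd3.
White has no legal moves → checkmate.

yes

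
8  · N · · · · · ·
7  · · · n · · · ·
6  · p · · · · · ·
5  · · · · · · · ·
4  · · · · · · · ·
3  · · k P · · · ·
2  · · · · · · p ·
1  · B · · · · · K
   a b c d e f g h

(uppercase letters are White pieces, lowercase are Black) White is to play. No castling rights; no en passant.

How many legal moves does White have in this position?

3

White to move; king on h1.
In check: yes, from the black pawn on g2.
Legal moves: Kh2, Kxg2, Kg1.
Count: 3.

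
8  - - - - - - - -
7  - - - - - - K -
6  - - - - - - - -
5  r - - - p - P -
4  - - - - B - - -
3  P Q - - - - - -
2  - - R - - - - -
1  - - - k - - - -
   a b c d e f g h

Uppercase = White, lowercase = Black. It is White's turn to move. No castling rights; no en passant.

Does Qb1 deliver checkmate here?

After Qb1: black king on d1; in check: yes, from the white queen on b1.
King squares — c1: attacked by Qb1; e1: attacked by Qb1; c2: attacked by Qb1; d2: attacked by Rc2; e2: attacked by Rc2.
Black has no legal moves → checkmate.

yes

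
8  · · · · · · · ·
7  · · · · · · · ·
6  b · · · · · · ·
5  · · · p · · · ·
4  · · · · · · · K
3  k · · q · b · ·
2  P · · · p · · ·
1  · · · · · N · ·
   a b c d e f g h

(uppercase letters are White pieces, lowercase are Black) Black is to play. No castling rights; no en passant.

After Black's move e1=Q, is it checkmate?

After e1=Q: white king on h4; in check: yes, from the black queen on e1.
White has 3 legal replies: Kg5, Kh3, Ng3.
In check but a legal move exists → not checkmate.

no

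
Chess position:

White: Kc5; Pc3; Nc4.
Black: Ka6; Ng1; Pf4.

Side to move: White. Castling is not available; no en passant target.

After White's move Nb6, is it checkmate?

After Nb6: black king on a6; in check: no.
Black is not in check, so this cannot be checkmate.

no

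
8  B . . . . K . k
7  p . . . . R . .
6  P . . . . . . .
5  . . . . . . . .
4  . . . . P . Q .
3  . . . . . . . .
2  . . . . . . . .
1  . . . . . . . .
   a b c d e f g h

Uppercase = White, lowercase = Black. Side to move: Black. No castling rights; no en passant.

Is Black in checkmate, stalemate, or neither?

Black to move; black king on h8.
In check: no.
King squares — g7: attacked by Qg4; h7: attacked by Rf7; g8: attacked by Qg4.
Legal moves for Black: none.
Not in check and no legal moves → stalemate.

stalemate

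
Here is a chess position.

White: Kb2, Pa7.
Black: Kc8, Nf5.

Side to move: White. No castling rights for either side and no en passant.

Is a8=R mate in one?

no

After a8=R: black king on c8; in check: yes, from the white rook on a8.
Black has 3 legal replies: Kd7, Kc7, Kb7.
In check but a legal move exists → not checkmate.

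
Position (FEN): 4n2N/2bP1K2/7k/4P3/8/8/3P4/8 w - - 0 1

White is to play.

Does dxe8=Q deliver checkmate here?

no

After dxe8=Q: black king on h6; in check: no.
Black is not in check, so this cannot be checkmate.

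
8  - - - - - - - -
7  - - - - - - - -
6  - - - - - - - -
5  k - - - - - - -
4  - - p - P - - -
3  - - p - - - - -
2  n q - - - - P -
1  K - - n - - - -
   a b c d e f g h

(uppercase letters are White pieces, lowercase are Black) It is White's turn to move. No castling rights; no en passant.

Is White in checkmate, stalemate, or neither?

White to move; white king on a1.
In check: yes, from the black queen on b2.
King squares — b1: attacked by Qb2; a2: attacked by Qb2; b2: attacked by Nd1.
Legal moves for White: none.
In check with no legal moves → checkmate.

checkmate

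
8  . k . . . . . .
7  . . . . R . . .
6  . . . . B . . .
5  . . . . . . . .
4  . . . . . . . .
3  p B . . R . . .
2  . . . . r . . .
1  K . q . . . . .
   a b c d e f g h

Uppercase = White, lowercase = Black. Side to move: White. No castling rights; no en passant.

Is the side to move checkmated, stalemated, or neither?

checkmate

White to move; white king on a1.
In check: yes, from the black queen on c1.
King squares — b1: attacked by Qc1; a2: attacked by Re2; b2: attacked by Qc1.
Legal moves for White: none.
In check with no legal moves → checkmate.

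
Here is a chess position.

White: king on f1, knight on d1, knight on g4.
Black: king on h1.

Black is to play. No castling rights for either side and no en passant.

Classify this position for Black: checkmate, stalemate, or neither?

Black to move; black king on h1.
In check: no.
King squares — g1: attacked by Kf1; g2: attacked by Kf1; h2: attacked by Ng4.
Legal moves for Black: none.
Not in check and no legal moves → stalemate.

stalemate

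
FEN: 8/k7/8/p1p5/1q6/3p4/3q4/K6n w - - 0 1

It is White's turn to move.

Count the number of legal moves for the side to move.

White to move; king on a1.
In check: no.
Legal moves: none.
Count: 0.

0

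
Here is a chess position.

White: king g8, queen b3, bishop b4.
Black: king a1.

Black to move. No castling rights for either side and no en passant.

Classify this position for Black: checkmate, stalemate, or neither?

stalemate

Black to move; black king on a1.
In check: no.
King squares — b1: attacked by Qb3; a2: attacked by Qb3; b2: attacked by Qb3.
Legal moves for Black: none.
Not in check and no legal moves → stalemate.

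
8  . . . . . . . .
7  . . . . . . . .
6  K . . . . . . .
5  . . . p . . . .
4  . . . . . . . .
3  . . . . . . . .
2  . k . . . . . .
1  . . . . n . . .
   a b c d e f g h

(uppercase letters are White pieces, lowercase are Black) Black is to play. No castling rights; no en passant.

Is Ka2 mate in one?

no

After Ka2: white king on a6; in check: no.
White is not in check, so this cannot be checkmate.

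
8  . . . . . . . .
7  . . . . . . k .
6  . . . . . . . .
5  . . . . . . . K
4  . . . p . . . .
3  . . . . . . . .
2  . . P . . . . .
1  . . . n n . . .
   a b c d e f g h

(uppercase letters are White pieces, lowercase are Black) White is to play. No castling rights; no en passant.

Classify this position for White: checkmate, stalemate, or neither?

neither

White to move; white king on h5.
In check: no.
Legal moves for White: Kg5, Kh4, Kg4, c3, c4.
White has 5 legal moves and is not in check → neither.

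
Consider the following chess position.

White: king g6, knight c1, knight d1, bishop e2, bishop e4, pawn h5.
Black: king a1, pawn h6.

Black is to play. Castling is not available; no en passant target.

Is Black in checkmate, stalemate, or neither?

stalemate

Black to move; black king on a1.
In check: no.
King squares — b1: attacked by Be4; a2: attacked by Nc1; b2: attacked by Nd1.
Legal moves for Black: none.
Not in check and no legal moves → stalemate.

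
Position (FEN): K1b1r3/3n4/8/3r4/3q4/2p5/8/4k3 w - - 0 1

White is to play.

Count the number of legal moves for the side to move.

0

White to move; king on a8.
In check: no.
Legal moves: none.
Count: 0.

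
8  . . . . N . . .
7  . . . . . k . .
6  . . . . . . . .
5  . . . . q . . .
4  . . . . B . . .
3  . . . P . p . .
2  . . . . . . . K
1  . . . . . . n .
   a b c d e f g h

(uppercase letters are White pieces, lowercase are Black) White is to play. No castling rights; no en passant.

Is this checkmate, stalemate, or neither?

White to move; white king on h2.
In check: yes, from the black queen on e5.
Legal moves for White: Kh1, Kxg1.
White is in check but has 2 legal moves → neither.

neither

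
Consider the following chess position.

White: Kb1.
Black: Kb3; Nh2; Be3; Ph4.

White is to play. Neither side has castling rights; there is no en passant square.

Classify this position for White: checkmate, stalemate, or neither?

White to move; white king on b1.
In check: no.
Legal moves for White: Ka1.
White has 1 legal move and is not in check → neither.

neither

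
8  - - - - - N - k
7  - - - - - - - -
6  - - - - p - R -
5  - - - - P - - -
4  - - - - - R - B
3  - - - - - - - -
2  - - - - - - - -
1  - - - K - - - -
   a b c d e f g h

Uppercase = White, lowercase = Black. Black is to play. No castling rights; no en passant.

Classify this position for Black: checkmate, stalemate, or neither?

Black to move; black king on h8.
In check: no.
King squares — g7: attacked by Rg6; h7: attacked by Nf8; g8: attacked by Rg6.
Legal moves for Black: none.
Not in check and no legal moves → stalemate.

stalemate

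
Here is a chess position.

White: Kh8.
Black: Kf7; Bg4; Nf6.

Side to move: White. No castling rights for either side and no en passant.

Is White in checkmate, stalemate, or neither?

stalemate

White to move; white king on h8.
In check: no.
King squares — g7: attacked by Kf7; h7: attacked by Nf6; g8: attacked by Nf6.
Legal moves for White: none.
Not in check and no legal moves → stalemate.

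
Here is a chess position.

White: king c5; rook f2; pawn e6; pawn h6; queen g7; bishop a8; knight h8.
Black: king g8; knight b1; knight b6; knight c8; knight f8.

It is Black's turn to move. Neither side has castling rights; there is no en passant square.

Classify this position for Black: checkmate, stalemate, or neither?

checkmate

Black to move; black king on g8.
In check: yes, from the white queen on g7.
King squares — f7: attacked by Rf2; g7: attacked by Ph6; h7: attacked by Qg7; f8: own knight; h8: attacked by Qg7.
Legal moves for Black: none.
In check with no legal moves → checkmate.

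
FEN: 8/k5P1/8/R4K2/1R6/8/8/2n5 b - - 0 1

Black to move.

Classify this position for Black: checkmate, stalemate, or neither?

checkmate

Black to move; black king on a7.
In check: yes, from the white rook on a5.
King squares — a6: attacked by Ra5; b6: attacked by Rb4; b7: attacked by Rb4; a8: attacked by Ra5; b8: attacked by Rb4.
Legal moves for Black: none.
In check with no legal moves → checkmate.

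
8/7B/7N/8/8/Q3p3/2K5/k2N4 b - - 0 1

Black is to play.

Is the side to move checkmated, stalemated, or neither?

Black to move; black king on a1.
In check: yes, from the white queen on a3.
King squares — b1: attacked by Kc2; a2: attacked by Qa3; b2: attacked by Nd1.
Legal moves for Black: none.
In check with no legal moves → checkmate.

checkmate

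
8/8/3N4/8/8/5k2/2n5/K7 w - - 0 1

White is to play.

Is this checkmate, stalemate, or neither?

White to move; white king on a1.
In check: yes, from the black knight on c2.
Legal moves for White: Kb2, Ka2, Kb1.
White is in check but has 3 legal moves → neither.

neither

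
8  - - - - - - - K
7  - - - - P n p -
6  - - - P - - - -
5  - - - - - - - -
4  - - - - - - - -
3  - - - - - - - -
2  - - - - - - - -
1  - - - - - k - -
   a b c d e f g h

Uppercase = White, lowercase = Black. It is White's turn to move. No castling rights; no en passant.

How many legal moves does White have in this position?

White to move; king on h8.
In check: yes, from the black knight on f7.
Legal moves: Kg8, Kh7, Kxg7.
Count: 3.

3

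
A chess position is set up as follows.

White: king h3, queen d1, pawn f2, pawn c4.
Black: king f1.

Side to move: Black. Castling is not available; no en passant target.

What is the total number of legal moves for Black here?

1

Black to move; king on f1.
In check: yes, from the white queen on d1.
Legal moves: Kxf2.
Count: 1.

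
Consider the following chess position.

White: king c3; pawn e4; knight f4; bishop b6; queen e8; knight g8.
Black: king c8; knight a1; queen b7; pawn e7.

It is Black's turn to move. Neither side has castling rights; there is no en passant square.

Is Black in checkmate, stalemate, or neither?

checkmate

Black to move; black king on c8.
In check: yes, from the white queen on e8.
King squares — b7: own queen; c7: attacked by Bb6; d7: attacked by Qe8; b8: attacked by Qe8; d8: attacked by Bb6.
Legal moves for Black: none.
In check with no legal moves → checkmate.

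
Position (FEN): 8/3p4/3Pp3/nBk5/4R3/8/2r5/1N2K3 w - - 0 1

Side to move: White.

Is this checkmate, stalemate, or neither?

White to move; white king on e1.
In check: no.
Legal moves for White include: Bxd7, Bc6, Ba6, Bc4, Ba4, Bd3, Be2, Bf1, Rxe6, Re5+, Rh4, Rg4, Rf4, Rd4, Rc4+, Rb4, Ra4, Re3, ... (list truncated; more exist).
White has legal moves and is not in check → neither.

neither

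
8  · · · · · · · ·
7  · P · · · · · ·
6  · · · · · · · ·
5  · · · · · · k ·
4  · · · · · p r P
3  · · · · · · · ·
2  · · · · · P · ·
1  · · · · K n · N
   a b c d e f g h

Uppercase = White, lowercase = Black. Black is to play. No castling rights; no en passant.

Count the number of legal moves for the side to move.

7

Black to move; king on g5.
In check: yes, from the white pawn on h4.
Legal moves: Kh6, Kg6, Kf6, Kh5, Kf5, Kxh4, Rxh4.
Count: 7.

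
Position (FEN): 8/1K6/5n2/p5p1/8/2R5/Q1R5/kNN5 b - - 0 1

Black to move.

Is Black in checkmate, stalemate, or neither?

Black to move; black king on a1.
In check: yes, from the white queen on a2.
King squares — b1: attacked by Qa2; a2: attacked by Nc1; b2: attacked by Qa2.
Legal moves for Black: none.
In check with no legal moves → checkmate.

checkmate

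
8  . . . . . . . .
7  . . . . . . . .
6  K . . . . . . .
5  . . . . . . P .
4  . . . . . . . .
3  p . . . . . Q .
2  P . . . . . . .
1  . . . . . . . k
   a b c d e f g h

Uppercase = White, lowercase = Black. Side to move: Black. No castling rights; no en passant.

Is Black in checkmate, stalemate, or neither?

Black to move; black king on h1.
In check: no.
King squares — g1: attacked by Qg3; g2: attacked by Qg3; h2: attacked by Qg3.
Legal moves for Black: none.
Not in check and no legal moves → stalemate.

stalemate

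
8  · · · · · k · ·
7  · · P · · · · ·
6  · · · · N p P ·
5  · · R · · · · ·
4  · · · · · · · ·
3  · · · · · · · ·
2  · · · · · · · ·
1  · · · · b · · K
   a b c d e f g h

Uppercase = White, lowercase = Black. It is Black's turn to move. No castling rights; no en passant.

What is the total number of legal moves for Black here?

3

Black to move; king on f8.
In check: yes, from the white knight on e6.
Legal moves: Kg8, Ke8, Ke7.
Count: 3.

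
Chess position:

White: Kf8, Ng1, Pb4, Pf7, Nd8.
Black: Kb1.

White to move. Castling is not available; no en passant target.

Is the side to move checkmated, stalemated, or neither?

White to move; white king on f8.
In check: no.
Legal moves for White: Kg8, Ke8, Kg7, Ke7, Nb7, Ne6, Nc6, Nh3, Nf3, Ne2, b5.
White has 11 legal moves and is not in check → neither.

neither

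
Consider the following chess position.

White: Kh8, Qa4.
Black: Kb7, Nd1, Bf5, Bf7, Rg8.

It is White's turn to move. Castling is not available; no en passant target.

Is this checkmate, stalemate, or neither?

checkmate

White to move; white king on h8.
In check: yes, from the black rook on g8.
King squares — g7: attacked by Rg8; h7: attacked by Bf5; g8: attacked by Bf7.
Legal moves for White: none.
In check with no legal moves → checkmate.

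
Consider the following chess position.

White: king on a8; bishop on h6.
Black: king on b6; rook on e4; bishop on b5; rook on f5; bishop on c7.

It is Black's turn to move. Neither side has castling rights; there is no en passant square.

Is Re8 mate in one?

After Re8: white king on a8; in check: yes, from the black rook on e8.
King squares — a7: attacked by Kb6; b7: attacked by Kb6; b8: attacked by Bc7.
White has no legal moves → checkmate.

yes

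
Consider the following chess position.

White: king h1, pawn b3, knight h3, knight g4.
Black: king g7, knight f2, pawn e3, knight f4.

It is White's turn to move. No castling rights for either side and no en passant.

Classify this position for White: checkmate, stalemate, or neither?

neither

White to move; white king on h1.
In check: yes, from the black knight on f2.
Legal moves for White: Kh2, Kg1, Ngxf2, Nhxf2.
White is in check but has 4 legal moves → neither.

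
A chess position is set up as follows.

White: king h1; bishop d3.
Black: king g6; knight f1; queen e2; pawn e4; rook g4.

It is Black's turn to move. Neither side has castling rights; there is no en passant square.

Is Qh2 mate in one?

yes

After Qh2: white king on h1; in check: yes, from the black queen on h2.
King squares — g1: attacked by Qh2; g2: attacked by Qh2; h2: attacked by Nf1.
White has no legal moves → checkmate.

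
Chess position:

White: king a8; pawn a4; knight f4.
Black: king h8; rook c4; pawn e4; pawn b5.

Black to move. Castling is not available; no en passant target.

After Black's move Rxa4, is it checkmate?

After Rxa4: white king on a8; in check: yes, from the black rook on a4.
White has 2 legal replies: Kb8, Kb7.
In check but a legal move exists → not checkmate.

no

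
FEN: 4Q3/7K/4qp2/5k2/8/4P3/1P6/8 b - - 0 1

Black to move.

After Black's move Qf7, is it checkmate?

After Qf7: white king on h7; in check: yes, from the black queen on f7.
White has 3 legal replies: Kh8, Kh6, Qxf7.
In check but a legal move exists → not checkmate.

no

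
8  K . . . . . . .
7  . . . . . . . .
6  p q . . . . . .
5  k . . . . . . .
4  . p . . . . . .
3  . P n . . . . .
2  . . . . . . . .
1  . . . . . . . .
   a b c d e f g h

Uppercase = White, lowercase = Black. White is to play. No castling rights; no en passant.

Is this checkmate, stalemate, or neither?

White to move; white king on a8.
In check: no.
King squares — a7: attacked by Qb6; b7: attacked by Qb6; b8: attacked by Qb6.
Legal moves for White: none.
Not in check and no legal moves → stalemate.

stalemate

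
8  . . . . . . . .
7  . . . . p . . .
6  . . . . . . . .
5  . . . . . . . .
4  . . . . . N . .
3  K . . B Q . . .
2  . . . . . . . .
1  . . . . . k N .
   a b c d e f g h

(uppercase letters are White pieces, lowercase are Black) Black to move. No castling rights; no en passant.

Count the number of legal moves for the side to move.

0

Black to move; king on f1.
In check: yes, from the white bishop on d3.
Legal moves: none.
Count: 0.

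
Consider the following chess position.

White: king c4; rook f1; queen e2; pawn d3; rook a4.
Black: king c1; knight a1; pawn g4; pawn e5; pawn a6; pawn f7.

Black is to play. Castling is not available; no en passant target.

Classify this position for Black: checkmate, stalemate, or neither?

checkmate

Black to move; black king on c1.
In check: yes, from the white rook on f1.
King squares — b1: attacked by Rf1; d1: attacked by Rf1; b2: attacked by Qe2; c2: attacked by Qe2; d2: attacked by Qe2.
Legal moves for Black: none.
In check with no legal moves → checkmate.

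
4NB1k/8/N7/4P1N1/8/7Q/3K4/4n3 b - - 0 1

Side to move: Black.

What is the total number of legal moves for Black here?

1

Black to move; king on h8.
In check: yes, from the white queen on h3.
Legal moves: Kg8.
Count: 1.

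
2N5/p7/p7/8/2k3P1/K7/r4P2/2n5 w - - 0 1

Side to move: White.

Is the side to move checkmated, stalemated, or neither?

checkmate

White to move; white king on a3.
In check: yes, from the black rook on a2.
King squares — a2: attacked by Nc1; b2: attacked by Ra2; b3: attacked by Nc1; a4: attacked by Ra2; b4: attacked by Kc4.
Legal moves for White: none.
In check with no legal moves → checkmate.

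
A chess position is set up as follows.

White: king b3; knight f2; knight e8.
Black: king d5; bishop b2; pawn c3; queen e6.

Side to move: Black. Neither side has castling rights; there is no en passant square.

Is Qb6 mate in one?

After Qb6: white king on b3; in check: yes, from the black queen on b6.
White has 3 legal replies: Ka4, Kc2, Ka2.
In check but a legal move exists → not checkmate.

no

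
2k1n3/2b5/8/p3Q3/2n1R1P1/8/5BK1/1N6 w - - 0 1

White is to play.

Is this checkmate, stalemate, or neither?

White to move; white king on g2.
In check: no.
Legal moves for White include: Qh8, Qxe8+, Qg7, Qe7, Qxc7+, Qf6, Qe6+, Qd6, Qh5, Qg5, Qf5+, Qd5, Qc5, Qb5, Qxa5, Qf4, Qd4, Qg3, ... (list truncated; more exist).
White has legal moves and is not in check → neither.

neither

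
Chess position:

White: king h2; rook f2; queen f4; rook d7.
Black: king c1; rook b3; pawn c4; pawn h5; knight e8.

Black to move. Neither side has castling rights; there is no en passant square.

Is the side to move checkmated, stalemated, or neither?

neither

Black to move; black king on c1.
In check: yes, from the white queen on f4.
Legal moves for Black: Kb1, Re3.
Black is in check but has 2 legal moves → neither.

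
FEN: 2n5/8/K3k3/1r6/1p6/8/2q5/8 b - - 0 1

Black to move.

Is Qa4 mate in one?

After Qa4: white king on a6; in check: yes, from the black queen on a4.
King squares — a5: attacked by Qa4; b5: attacked by Qa4; b6: attacked by Rb5; a7: attacked by Qa4; b7: attacked by Rb5.
White has no legal moves → checkmate.

yes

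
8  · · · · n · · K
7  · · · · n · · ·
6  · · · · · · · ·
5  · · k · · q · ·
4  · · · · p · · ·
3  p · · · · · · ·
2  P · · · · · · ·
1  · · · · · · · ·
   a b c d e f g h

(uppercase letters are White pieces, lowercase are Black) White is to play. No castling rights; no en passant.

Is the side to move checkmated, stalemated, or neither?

White to move; white king on h8.
In check: no.
King squares — g7: attacked by Ne8; h7: attacked by Qf5; g8: attacked by Ne7.
Legal moves for White: none.
Not in check and no legal moves → stalemate.

stalemate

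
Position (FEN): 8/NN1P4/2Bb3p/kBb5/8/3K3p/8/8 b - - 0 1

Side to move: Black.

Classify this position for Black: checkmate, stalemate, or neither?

Black to move; black king on a5.
In check: yes, from the white knight on b7.
King squares — a4: attacked by Bb5; b4: available; b5: attacked by Bc6; a6: attacked by Bb5; b6: available.
Legal moves for Black: Kb6, Kb4.
Black is in check but has 2 legal moves → neither.

neither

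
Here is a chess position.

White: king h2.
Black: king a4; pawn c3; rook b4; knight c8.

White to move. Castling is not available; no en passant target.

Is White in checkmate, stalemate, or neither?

White to move; white king on h2.
In check: no.
Legal moves for White: Kh3, Kg3, Kg2, Kh1, Kg1.
White has 5 legal moves and is not in check → neither.

neither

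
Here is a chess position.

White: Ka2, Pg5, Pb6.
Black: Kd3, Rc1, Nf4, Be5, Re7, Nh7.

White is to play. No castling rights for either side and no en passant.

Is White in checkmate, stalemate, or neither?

White to move; white king on a2.
In check: no.
Legal moves for White: Kb3, Ka3, b7, g6.
White has 4 legal moves and is not in check → neither.

neither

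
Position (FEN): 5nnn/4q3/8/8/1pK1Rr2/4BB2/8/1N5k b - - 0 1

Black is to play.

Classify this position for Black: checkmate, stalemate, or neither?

Black to move; black king on h1.
In check: yes, from the white bishop on f3.
Legal moves for Black: Kh2, Rxf3.
Black is in check but has 2 legal moves → neither.

neither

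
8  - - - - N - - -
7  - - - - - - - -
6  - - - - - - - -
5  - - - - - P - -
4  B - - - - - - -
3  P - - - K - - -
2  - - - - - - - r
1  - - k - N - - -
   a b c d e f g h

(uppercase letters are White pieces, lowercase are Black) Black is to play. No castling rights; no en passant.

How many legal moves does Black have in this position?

Black to move; king on c1.
In check: no.
Legal moves: Rh8, Rh7, Rh6, Rh5, Rh4, Rh3+, Rg2, Rf2, Re2+, Rd2, Rc2, Rb2, Ra2, Rh1, Kb2, Kb1.
Count: 16.

16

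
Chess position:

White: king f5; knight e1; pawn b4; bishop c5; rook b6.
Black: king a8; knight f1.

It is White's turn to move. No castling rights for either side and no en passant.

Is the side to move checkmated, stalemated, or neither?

White to move; white king on f5.
In check: no.
Legal moves for White include: Rb8+, Rb7, Rh6, Rg6, Rf6, Re6, Rd6, Rc6, Ra6+, Rb5, Kg6, Kf6, Ke6, Kg5, Ke5, Kg4, Kf4, Ke4, ... (list truncated; more exist).
White has legal moves and is not in check → neither.

neither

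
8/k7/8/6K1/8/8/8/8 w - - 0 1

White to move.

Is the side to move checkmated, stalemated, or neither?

White to move; white king on g5.
In check: no.
Legal moves for White: Kh6, Kg6, Kf6, Kh5, Kf5, Kh4, Kg4, Kf4.
White has 8 legal moves and is not in check → neither.

neither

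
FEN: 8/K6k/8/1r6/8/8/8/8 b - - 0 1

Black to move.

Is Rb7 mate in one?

After Rb7: white king on a7; in check: yes, from the black rook on b7.
White has 3 legal replies: Ka8, Kxb7, Ka6.
In check but a legal move exists → not checkmate.

no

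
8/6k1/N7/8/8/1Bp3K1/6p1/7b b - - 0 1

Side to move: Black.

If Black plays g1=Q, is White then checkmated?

After g1=Q: white king on g3; in check: yes, from the black queen on g1.
White has 3 legal replies: Kh4, Kf4, Kh3.
In check but a legal move exists → not checkmate.

no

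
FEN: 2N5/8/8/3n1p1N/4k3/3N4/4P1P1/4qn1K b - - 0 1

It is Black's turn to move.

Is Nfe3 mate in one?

After Nfe3: white king on h1; in check: yes, from the black queen on e1.
White has 2 legal replies: Kh2, Nxe1.
In check but a legal move exists → not checkmate.

no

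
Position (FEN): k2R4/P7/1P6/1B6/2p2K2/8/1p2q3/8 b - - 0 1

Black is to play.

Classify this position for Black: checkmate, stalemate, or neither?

Black to move; black king on a8.
In check: yes, from the white rook on d8.
Legal moves for Black: Kb7.
Black is in check but has 1 legal move → neither.

neither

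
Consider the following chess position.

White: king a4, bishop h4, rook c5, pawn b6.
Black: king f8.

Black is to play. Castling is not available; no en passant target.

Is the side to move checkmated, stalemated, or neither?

neither

Black to move; black king on f8.
In check: no.
Legal moves for Black: Kg8, Ke8, Kg7, Kf7.
Black has 4 legal moves and is not in check → neither.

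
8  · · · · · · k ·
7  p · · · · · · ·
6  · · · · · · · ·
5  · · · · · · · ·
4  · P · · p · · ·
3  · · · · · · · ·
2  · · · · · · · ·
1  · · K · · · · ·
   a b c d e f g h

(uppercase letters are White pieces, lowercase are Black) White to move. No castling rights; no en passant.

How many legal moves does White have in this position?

6

White to move; king on c1.
In check: no.
Legal moves: Kd2, Kc2, Kb2, Kd1, Kb1, b5.
Count: 6.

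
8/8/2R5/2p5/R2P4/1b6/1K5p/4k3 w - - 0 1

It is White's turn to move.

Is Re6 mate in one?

no

After Re6: black king on e1; in check: yes, from the white rook on e6.
Black has 5 legal replies: Kf2, Kd2, Kf1, Kd1, Bxe6.
In check but a legal move exists → not checkmate.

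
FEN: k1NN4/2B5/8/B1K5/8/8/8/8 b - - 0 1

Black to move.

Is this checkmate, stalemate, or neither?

stalemate

Black to move; black king on a8.
In check: no.
King squares — a7: attacked by Nc8; b7: attacked by Nd8; b8: attacked by Bc7.
Legal moves for Black: none.
Not in check and no legal moves → stalemate.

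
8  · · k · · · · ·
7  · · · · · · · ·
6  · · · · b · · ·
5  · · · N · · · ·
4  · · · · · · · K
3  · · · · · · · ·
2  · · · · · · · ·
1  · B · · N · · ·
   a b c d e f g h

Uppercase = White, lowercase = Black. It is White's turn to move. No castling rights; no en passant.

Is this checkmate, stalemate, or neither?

neither

White to move; white king on h4.
In check: no.
Legal moves for White include: Ne7+, Nc7, Nf6, Nb6+, Nf4, Nb4, Ne3, Nc3, Kh5, Kg5, Kg3, Nf3, Nd3, Ng2, Nc2, Bh7, Bg6, Bf5, ... (list truncated; more exist).
White has legal moves and is not in check → neither.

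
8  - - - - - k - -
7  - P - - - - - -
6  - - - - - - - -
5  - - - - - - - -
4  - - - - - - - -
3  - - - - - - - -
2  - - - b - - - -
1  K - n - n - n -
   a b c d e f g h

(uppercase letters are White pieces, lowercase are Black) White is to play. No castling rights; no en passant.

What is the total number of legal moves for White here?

White to move; king on a1.
In check: no.
Legal moves: Kb2, Kb1, b8=Q+, b8=R+, b8=B, b8=N.
Count: 6.

6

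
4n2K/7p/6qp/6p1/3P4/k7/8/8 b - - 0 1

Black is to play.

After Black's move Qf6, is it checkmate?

After Qf6: white king on h8; in check: yes, from the black queen on f6.
White has 2 legal replies: Kg8, Kxh7.
In check but a legal move exists → not checkmate.

no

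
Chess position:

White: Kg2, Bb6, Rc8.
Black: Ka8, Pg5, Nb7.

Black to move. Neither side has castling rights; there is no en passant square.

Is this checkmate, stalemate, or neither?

Black to move; black king on a8.
In check: yes, from the white rook on c8.
King squares — a7: attacked by Bb6; b7: own knight; b8: attacked by Rc8.
Legal moves for Black: none.
In check with no legal moves → checkmate.

checkmate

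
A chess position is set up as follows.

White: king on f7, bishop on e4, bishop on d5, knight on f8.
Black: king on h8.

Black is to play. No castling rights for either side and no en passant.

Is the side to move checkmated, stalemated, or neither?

stalemate

Black to move; black king on h8.
In check: no.
King squares — g7: attacked by Kf7; h7: attacked by Be4; g8: attacked by Kf7.
Legal moves for Black: none.
Not in check and no legal moves → stalemate.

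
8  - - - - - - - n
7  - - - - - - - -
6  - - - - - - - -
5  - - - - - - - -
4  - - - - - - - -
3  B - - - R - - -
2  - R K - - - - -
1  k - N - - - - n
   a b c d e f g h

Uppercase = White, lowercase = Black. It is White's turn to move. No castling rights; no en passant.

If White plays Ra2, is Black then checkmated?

After Ra2: black king on a1; in check: yes, from the white rook on a2.
King squares — b1: attacked by Kc2; a2: attacked by Nc1; b2: attacked by Ra2.
Black has no legal moves → checkmate.

yes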